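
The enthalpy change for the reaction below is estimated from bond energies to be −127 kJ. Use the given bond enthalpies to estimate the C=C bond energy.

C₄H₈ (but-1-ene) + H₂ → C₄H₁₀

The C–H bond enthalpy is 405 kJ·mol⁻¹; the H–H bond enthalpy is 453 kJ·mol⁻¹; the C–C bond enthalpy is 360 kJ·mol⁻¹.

Let D be the C=C bond energy.
Σ(broken) = 2×360 + 8×405 + 1×D + 1×453 = 4413 + D
Σ(formed) = 3×360 + 10×405 = 5130
ΔH = Σ(broken) − Σ(formed) = (4413 + D) − (5130) = −717 + D
Setting this equal to −127 kJ gives D = 590 kJ/mol.

D(C=C) ≈ 590 kJ/mol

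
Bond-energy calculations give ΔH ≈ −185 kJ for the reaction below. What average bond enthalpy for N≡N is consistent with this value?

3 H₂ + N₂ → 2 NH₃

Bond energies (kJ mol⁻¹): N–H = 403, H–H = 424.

D(N≡N) ≈ 961 kJ/mol

Let D be the N≡N bond energy.
Σ(broken) = 3×424 + 1×D = 1272 + D
Σ(formed) = 6×403 = 2418
ΔH = Σ(broken) − Σ(formed) = (1272 + D) − (2418) = −1146 + D
Setting this equal to −185 kJ gives D = 961 kJ/mol.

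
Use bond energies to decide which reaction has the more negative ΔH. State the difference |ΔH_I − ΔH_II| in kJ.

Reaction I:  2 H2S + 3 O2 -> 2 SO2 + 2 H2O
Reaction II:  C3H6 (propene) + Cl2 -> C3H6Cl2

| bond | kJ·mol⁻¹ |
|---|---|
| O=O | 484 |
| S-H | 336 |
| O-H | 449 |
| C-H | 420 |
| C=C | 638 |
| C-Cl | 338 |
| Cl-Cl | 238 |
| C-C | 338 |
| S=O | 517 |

Reaction I, by 930 kJ

Reaction I:
  Bonds broken (reactants):
    O=O: 3 × 484 = 1452
    S-H: 4 × 336 = 1344
    Σ(broken) = 2796 kJ
  Bonds formed (products):
    O-H: 4 × 449 = 1796
    S=O: 4 × 517 = 2068
    Σ(formed) = 3864 kJ
  ΔH_I = 2796 − 3864 = −1068 kJ
Reaction II:
  Bonds broken (reactants):
    C-C: 1 × 338 = 338
    C-H: 6 × 420 = 2520
    C=C: 1 × 638 = 638
    Cl-Cl: 1 × 238 = 238
    Σ(broken) = 3734 kJ
  Bonds formed (products):
    C-C: 2 × 338 = 676
    C-Cl: 2 × 338 = 676
    C-H: 6 × 420 = 2520
    Σ(formed) = 3872 kJ
  ΔH_II = 3734 − 3872 = −138 kJ
ΔH_I − ΔH_II = −930 kJ, so reaction I has the more negative ΔH; |ΔH_I − ΔH_II| = 930 kJ.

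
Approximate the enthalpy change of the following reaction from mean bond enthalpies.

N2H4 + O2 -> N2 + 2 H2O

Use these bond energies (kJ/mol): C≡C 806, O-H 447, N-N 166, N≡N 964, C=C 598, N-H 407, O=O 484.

ΔH ≈ −474 kJ

Bonds broken (reactants):
  N-H: 4 × 407 = 1628
  N-N: 1 × 166 = 166
  O=O: 1 × 484 = 484
  Σ(broken) = 2278 kJ
Bonds formed (products):
  N≡N: 1 × 964 = 964
  O-H: 4 × 447 = 1788
  Σ(formed) = 2752 kJ
ΔH = Σ(broken) − Σ(formed) = 2278 − 2752 = −474 kJ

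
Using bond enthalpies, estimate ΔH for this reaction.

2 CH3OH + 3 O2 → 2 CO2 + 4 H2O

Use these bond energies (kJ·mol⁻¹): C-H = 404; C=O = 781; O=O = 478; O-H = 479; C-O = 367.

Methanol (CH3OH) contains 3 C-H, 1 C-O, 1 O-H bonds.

Bonds broken (reactants):
  C-H: 6 × 404 = 2424
  C-O: 2 × 367 = 734
  O-H: 2 × 479 = 958
  O=O: 3 × 478 = 1434
  Σ(broken) = 5550 kJ
Bonds formed (products):
  C=O: 4 × 781 = 3124
  O-H: 8 × 479 = 3832
  Σ(formed) = 6956 kJ
ΔH = Σ(broken) − Σ(formed) = 5550 − 6956 = −1406 kJ

ΔH ≈ −1406 kJ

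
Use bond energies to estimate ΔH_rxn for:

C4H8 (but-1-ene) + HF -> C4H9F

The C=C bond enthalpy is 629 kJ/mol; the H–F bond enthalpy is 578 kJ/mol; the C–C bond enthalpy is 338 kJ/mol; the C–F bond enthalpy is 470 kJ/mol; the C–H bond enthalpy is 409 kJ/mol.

Bonds broken (reactants):
  C–C: 2 × 338 = 676
  C–H: 8 × 409 = 3272
  C=C: 1 × 629 = 629
  H–F: 1 × 578 = 578
  Σ(broken) = 5155 kJ
Bonds formed (products):
  C–C: 3 × 338 = 1014
  C–F: 1 × 470 = 470
  C–H: 9 × 409 = 3681
  Σ(formed) = 5165 kJ
ΔH = Σ(broken) − Σ(formed) = 5155 − 5165 = −10 kJ

ΔH ≈ −10 kJ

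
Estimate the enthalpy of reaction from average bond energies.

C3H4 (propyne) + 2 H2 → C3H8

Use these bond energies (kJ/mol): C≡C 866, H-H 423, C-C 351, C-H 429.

ΔH ≈ −355 kJ

Bonds broken (reactants):
  C≡C: 1 × 866 = 866
  C-C: 1 × 351 = 351
  C-H: 4 × 429 = 1716
  H-H: 2 × 423 = 846
  Σ(broken) = 3779 kJ
Bonds formed (products):
  C-C: 2 × 351 = 702
  C-H: 8 × 429 = 3432
  Σ(formed) = 4134 kJ
ΔH = Σ(broken) − Σ(formed) = 3779 − 4134 = −355 kJ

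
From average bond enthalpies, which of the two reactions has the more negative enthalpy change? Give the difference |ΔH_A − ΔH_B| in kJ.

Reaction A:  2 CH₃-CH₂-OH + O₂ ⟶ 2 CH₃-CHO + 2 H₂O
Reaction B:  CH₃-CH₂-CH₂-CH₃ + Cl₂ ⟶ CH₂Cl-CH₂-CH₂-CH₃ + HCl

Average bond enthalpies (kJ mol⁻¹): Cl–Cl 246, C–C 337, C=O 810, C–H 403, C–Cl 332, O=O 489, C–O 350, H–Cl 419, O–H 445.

Reaction A, by 413 kJ

Reaction A:
  Bonds broken (reactants):
    C–C: 2 × 337 = 674
    C–H: 10 × 403 = 4030
    C–O: 2 × 350 = 700
    O–H: 2 × 445 = 890
    O=O: 1 × 489 = 489
    Σ(broken) = 6783 kJ
  Bonds formed (products):
    C–C: 2 × 337 = 674
    C–H: 8 × 403 = 3224
    C=O: 2 × 810 = 1620
    O–H: 4 × 445 = 1780
    Σ(formed) = 7298 kJ
  ΔH_A = 6783 − 7298 = −515 kJ
Reaction B:
  Bonds broken (reactants):
    C–C: 3 × 337 = 1011
    C–H: 10 × 403 = 4030
    Cl–Cl: 1 × 246 = 246
    Σ(broken) = 5287 kJ
  Bonds formed (products):
    C–C: 3 × 337 = 1011
    C–Cl: 1 × 332 = 332
    C–H: 9 × 403 = 3627
    H–Cl: 1 × 419 = 419
    Σ(formed) = 5389 kJ
  ΔH_B = 5287 − 5389 = −102 kJ
ΔH_A − ΔH_B = −413 kJ, so reaction A has the more negative ΔH; |ΔH_A − ΔH_B| = 413 kJ.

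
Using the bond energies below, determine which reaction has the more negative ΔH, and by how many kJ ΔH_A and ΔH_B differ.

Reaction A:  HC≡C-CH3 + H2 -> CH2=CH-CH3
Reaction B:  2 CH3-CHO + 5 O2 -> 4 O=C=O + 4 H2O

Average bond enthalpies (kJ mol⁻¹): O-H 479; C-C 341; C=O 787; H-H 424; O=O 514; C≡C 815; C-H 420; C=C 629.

Reaction A:
  Bonds broken (reactants):
    C≡C: 1 × 815 = 815
    C-C: 1 × 341 = 341
    C-H: 4 × 420 = 1680
    H-H: 1 × 424 = 424
    Σ(broken) = 3260 kJ
  Bonds formed (products):
    C-C: 1 × 341 = 341
    C-H: 6 × 420 = 2520
    C=C: 1 × 629 = 629
    Σ(formed) = 3490 kJ
  ΔH_A = 3260 − 3490 = −230 kJ
Reaction B:
  Bonds broken (reactants):
    C-C: 2 × 341 = 682
    C-H: 8 × 420 = 3360
    C=O: 2 × 787 = 1574
    O=O: 5 × 514 = 2570
    Σ(broken) = 8186 kJ
  Bonds formed (products):
    C=O: 8 × 787 = 6296
    O-H: 8 × 479 = 3832
    Σ(formed) = 10128 kJ
  ΔH_B = 8186 − 10128 = −1942 kJ
ΔH_A − ΔH_B = +1712 kJ, so reaction B has the more negative ΔH; |ΔH_A − ΔH_B| = 1712 kJ.

Reaction B, by 1712 kJ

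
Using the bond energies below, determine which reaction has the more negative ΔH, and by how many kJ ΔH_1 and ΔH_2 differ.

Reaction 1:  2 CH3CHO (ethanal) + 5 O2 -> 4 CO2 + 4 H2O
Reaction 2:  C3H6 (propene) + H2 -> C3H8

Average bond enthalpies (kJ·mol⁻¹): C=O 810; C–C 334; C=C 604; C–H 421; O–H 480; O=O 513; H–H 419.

Reaction 1:
  Bonds broken (reactants):
    C–C: 2 × 334 = 668
    C–H: 8 × 421 = 3368
    C=O: 2 × 810 = 1620
    O=O: 5 × 513 = 2565
    Σ(broken) = 8221 kJ
  Bonds formed (products):
    C=O: 8 × 810 = 6480
    O–H: 8 × 480 = 3840
    Σ(formed) = 10320 kJ
  ΔH_1 = 8221 − 10320 = −2099 kJ
Reaction 2:
  Bonds broken (reactants):
    C–C: 1 × 334 = 334
    C–H: 6 × 421 = 2526
    C=C: 1 × 604 = 604
    H–H: 1 × 419 = 419
    Σ(broken) = 3883 kJ
  Bonds formed (products):
    C–C: 2 × 334 = 668
    C–H: 8 × 421 = 3368
    Σ(formed) = 4036 kJ
  ΔH_2 = 3883 − 4036 = −153 kJ
ΔH_1 − ΔH_2 = −1946 kJ, so reaction 1 has the more negative ΔH; |ΔH_1 − ΔH_2| = 1946 kJ.

Reaction 1, by 1946 kJ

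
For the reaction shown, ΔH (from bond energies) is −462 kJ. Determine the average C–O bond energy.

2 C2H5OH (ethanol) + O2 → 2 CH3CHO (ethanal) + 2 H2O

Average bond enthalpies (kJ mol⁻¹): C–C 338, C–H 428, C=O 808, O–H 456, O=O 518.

D(C–O) ≈ 346 kJ/mol

Let D be the C–O bond energy.
Σ(broken) = 2×338 + 10×428 + 2×D + 2×456 + 1×518 = 6386 + 2D
Σ(formed) = 2×338 + 8×428 + 2×808 + 4×456 = 7540
ΔH = Σ(broken) − Σ(formed) = (6386 + 2D) − (7540) = −1154 + 2D
Setting this equal to −462 kJ gives 2D = 692, so D = 346 kJ/mol.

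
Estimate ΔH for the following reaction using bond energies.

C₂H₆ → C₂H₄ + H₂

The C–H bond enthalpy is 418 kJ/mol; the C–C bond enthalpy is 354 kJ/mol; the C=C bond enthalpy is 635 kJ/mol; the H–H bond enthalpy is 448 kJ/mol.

Bonds broken (reactants):
  C–C: 1 × 354 = 354
  C–H: 6 × 418 = 2508
  Σ(broken) = 2862 kJ
Bonds formed (products):
  C–H: 4 × 418 = 1672
  C=C: 1 × 635 = 635
  H–H: 1 × 448 = 448
  Σ(formed) = 2755 kJ
ΔH = Σ(broken) − Σ(formed) = 2862 − 2755 = +107 kJ

ΔH ≈ +107 kJ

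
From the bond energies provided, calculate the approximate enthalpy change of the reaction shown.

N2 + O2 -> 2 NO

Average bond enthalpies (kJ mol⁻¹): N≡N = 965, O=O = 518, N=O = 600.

ΔH ≈ +283 kJ

Bonds broken (reactants):
  N≡N: 1 × 965 = 965
  O=O: 1 × 518 = 518
  Σ(broken) = 1483 kJ
Bonds formed (products):
  N=O: 2 × 600 = 1200
  Σ(formed) = 1200 kJ
ΔH = Σ(broken) − Σ(formed) = 1483 − 1200 = +283 kJ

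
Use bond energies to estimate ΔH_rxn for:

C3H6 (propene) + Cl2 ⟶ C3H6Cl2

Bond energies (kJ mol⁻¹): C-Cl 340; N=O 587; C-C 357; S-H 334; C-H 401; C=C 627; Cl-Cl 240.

ΔH ≈ −170 kJ

Bonds broken (reactants):
  C-C: 1 × 357 = 357
  C-H: 6 × 401 = 2406
  C=C: 1 × 627 = 627
  Cl-Cl: 1 × 240 = 240
  Σ(broken) = 3630 kJ
Bonds formed (products):
  C-C: 2 × 357 = 714
  C-Cl: 2 × 340 = 680
  C-H: 6 × 401 = 2406
  Σ(formed) = 3800 kJ
ΔH = Σ(broken) − Σ(formed) = 3630 − 3800 = −170 kJ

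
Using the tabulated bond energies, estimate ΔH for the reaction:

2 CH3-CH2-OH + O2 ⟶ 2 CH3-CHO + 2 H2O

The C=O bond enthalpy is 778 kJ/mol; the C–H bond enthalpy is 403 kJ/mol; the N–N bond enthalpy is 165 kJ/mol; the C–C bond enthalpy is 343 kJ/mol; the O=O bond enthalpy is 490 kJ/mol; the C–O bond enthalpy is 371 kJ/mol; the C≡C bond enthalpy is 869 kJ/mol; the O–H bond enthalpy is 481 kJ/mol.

ΔH ≈ −480 kJ

Bonds broken (reactants):
  C–C: 2 × 343 = 686
  C–H: 10 × 403 = 4030
  C–O: 2 × 371 = 742
  O–H: 2 × 481 = 962
  O=O: 1 × 490 = 490
  Σ(broken) = 6910 kJ
Bonds formed (products):
  C–C: 2 × 343 = 686
  C–H: 8 × 403 = 3224
  C=O: 2 × 778 = 1556
  O–H: 4 × 481 = 1924
  Σ(formed) = 7390 kJ
ΔH = Σ(broken) − Σ(formed) = 6910 − 7390 = −480 kJ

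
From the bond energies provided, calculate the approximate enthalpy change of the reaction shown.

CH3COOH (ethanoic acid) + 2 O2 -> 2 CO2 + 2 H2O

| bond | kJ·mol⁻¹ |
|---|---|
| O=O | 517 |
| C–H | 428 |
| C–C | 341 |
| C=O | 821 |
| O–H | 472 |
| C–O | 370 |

ΔH ≈ −850 kJ

Bonds broken (reactants):
  C–C: 1 × 341 = 341
  C–H: 3 × 428 = 1284
  C–O: 1 × 370 = 370
  C=O: 1 × 821 = 821
  O–H: 1 × 472 = 472
  O=O: 2 × 517 = 1034
  Σ(broken) = 4322 kJ
Bonds formed (products):
  C=O: 4 × 821 = 3284
  O–H: 4 × 472 = 1888
  Σ(formed) = 5172 kJ
ΔH = Σ(broken) − Σ(formed) = 4322 − 5172 = −850 kJ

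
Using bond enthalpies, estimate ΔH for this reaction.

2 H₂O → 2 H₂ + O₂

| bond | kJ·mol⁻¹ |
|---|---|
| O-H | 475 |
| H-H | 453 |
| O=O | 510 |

Bonds broken (reactants):
  O-H: 4 × 475 = 1900
  Σ(broken) = 1900 kJ
Bonds formed (products):
  H-H: 2 × 453 = 906
  O=O: 1 × 510 = 510
  Σ(formed) = 1416 kJ
ΔH = Σ(broken) − Σ(formed) = 1900 − 1416 = +484 kJ

ΔH ≈ +484 kJ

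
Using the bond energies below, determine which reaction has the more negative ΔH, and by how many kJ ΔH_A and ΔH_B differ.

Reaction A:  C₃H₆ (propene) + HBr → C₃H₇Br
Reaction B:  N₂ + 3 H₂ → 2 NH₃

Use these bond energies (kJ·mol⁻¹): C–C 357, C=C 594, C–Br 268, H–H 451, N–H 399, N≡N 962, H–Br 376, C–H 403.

Reaction B, by 21 kJ

Reaction A:
  Bonds broken (reactants):
    C–C: 1 × 357 = 357
    C–H: 6 × 403 = 2418
    C=C: 1 × 594 = 594
    H–Br: 1 × 376 = 376
    Σ(broken) = 3745 kJ
  Bonds formed (products):
    C–Br: 1 × 268 = 268
    C–C: 2 × 357 = 714
    C–H: 7 × 403 = 2821
    Σ(formed) = 3803 kJ
  ΔH_A = 3745 − 3803 = −58 kJ
Reaction B:
  Bonds broken (reactants):
    H–H: 3 × 451 = 1353
    N≡N: 1 × 962 = 962
    Σ(broken) = 2315 kJ
  Bonds formed (products):
    N–H: 6 × 399 = 2394
    Σ(formed) = 2394 kJ
  ΔH_B = 2315 − 2394 = −79 kJ
ΔH_A − ΔH_B = +21 kJ, so reaction B has the more negative ΔH; |ΔH_A − ΔH_B| = 21 kJ.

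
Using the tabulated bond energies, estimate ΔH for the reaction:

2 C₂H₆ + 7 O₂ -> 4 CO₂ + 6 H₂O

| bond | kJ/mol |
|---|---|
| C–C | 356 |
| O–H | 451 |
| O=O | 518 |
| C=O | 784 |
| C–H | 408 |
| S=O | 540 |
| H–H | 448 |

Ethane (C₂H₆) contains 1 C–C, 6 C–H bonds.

ΔH ≈ −2450 kJ

Bonds broken (reactants):
  C–C: 2 × 356 = 712
  C–H: 12 × 408 = 4896
  O=O: 7 × 518 = 3626
  Σ(broken) = 9234 kJ
Bonds formed (products):
  C=O: 8 × 784 = 6272
  O–H: 12 × 451 = 5412
  Σ(formed) = 11684 kJ
ΔH = Σ(broken) − Σ(formed) = 9234 − 11684 = −2450 kJ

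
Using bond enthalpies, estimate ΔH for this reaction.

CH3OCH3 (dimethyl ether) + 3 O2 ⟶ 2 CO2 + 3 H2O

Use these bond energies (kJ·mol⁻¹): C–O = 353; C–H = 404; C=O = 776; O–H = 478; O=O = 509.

ΔH ≈ −1315 kJ

Bonds broken (reactants):
  C–H: 6 × 404 = 2424
  C–O: 2 × 353 = 706
  O=O: 3 × 509 = 1527
  Σ(broken) = 4657 kJ
Bonds formed (products):
  C=O: 4 × 776 = 3104
  O–H: 6 × 478 = 2868
  Σ(formed) = 5972 kJ
ΔH = Σ(broken) − Σ(formed) = 4657 − 5972 = −1315 kJ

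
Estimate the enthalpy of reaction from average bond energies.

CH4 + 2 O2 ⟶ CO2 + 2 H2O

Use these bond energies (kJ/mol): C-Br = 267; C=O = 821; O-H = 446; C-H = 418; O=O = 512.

ΔH ≈ −730 kJ

Bonds broken (reactants):
  C-H: 4 × 418 = 1672
  O=O: 2 × 512 = 1024
  Σ(broken) = 2696 kJ
Bonds formed (products):
  C=O: 2 × 821 = 1642
  O-H: 4 × 446 = 1784
  Σ(formed) = 3426 kJ
ΔH = Σ(broken) − Σ(formed) = 2696 − 3426 = −730 kJ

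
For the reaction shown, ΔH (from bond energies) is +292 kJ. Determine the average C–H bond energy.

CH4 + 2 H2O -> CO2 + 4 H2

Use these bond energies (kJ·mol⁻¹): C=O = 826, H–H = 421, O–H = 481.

Let D be the C–H bond energy.
Σ(broken) = 4×D + 4×481 = 1924 + 4D
Σ(formed) = 2×826 + 4×421 = 3336
ΔH = Σ(broken) − Σ(formed) = (1924 + 4D) − (3336) = −1412 + 4D
Setting this equal to +292 kJ gives 4D = 1704, so D = 426 kJ/mol.

D(C–H) ≈ 426 kJ/mol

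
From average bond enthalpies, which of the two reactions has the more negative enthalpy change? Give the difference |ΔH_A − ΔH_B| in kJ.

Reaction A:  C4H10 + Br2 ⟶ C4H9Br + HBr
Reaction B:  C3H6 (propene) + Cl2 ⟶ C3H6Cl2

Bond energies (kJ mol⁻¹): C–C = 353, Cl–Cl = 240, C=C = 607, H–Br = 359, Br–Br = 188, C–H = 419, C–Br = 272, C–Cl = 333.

Reaction B, by 148 kJ

Reaction A:
  Bonds broken (reactants):
    Br–Br: 1 × 188 = 188
    C–C: 3 × 353 = 1059
    C–H: 10 × 419 = 4190
    Σ(broken) = 5437 kJ
  Bonds formed (products):
    C–Br: 1 × 272 = 272
    C–C: 3 × 353 = 1059
    C–H: 9 × 419 = 3771
    H–Br: 1 × 359 = 359
    Σ(formed) = 5461 kJ
  ΔH_A = 5437 − 5461 = −24 kJ
Reaction B:
  Bonds broken (reactants):
    C–C: 1 × 353 = 353
    C–H: 6 × 419 = 2514
    C=C: 1 × 607 = 607
    Cl–Cl: 1 × 240 = 240
    Σ(broken) = 3714 kJ
  Bonds formed (products):
    C–C: 2 × 353 = 706
    C–Cl: 2 × 333 = 666
    C–H: 6 × 419 = 2514
    Σ(formed) = 3886 kJ
  ΔH_B = 3714 − 3886 = −172 kJ
ΔH_A − ΔH_B = +148 kJ, so reaction B has the more negative ΔH; |ΔH_A − ΔH_B| = 148 kJ.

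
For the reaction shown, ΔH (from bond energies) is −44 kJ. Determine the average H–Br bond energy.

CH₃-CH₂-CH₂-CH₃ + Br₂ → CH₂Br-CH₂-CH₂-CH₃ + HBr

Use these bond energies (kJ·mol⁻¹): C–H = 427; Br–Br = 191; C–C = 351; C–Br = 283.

D(H–Br) ≈ 379 kJ/mol

Let D be the H–Br bond energy.
Σ(broken) = 1×191 + 3×351 + 10×427 = 5514
Σ(formed) = 1×283 + 3×351 + 9×427 + 1×D = 5179 + D
ΔH = Σ(broken) − Σ(formed) = (5514) − (5179 + D) = +335 − D
Setting this equal to −44 kJ gives D = 379 kJ/mol.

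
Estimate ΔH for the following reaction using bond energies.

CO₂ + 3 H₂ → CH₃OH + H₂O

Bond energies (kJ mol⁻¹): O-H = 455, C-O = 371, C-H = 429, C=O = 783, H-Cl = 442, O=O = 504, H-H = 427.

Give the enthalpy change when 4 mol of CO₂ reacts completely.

Bonds broken (reactants):
  C=O: 2 × 783 = 1566
  H-H: 3 × 427 = 1281
  Σ(broken) = 2847 kJ
Bonds formed (products):
  C-H: 3 × 429 = 1287
  C-O: 1 × 371 = 371
  O-H: 3 × 455 = 1365
  Σ(formed) = 3023 kJ
ΔH = Σ(broken) − Σ(formed) = 2847 − 3023 = −176 kJ
For 4× the reaction as written: 4 × (−176) = −704 kJ

ΔH = −704 kJ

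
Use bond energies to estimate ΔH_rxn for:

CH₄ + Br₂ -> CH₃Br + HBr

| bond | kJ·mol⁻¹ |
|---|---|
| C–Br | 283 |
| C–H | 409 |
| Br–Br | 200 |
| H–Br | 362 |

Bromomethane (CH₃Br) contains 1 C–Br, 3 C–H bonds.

Bonds broken (reactants):
  Br–Br: 1 × 200 = 200
  C–H: 4 × 409 = 1636
  Σ(broken) = 1836 kJ
Bonds formed (products):
  C–Br: 1 × 283 = 283
  C–H: 3 × 409 = 1227
  H–Br: 1 × 362 = 362
  Σ(formed) = 1872 kJ
ΔH = Σ(broken) − Σ(formed) = 1836 − 1872 = −36 kJ

ΔH ≈ −36 kJ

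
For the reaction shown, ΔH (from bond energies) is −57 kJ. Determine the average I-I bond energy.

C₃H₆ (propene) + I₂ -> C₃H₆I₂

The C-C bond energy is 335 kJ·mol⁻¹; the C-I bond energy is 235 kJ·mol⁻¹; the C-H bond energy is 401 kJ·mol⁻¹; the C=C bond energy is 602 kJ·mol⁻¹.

D(I-I) ≈ 146 kJ/mol

Let D be the I-I bond energy.
Σ(broken) = 1×335 + 6×401 + 1×602 + 1×D = 3343 + D
Σ(formed) = 2×335 + 6×401 + 2×235 = 3546
ΔH = Σ(broken) − Σ(formed) = (3343 + D) − (3546) = −203 + D
Setting this equal to −57 kJ gives D = 146 kJ/mol.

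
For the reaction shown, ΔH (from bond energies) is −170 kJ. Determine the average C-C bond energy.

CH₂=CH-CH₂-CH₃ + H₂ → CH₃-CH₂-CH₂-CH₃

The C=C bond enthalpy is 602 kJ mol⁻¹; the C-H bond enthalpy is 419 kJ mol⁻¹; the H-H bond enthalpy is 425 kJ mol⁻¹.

Let D be the C-C bond energy.
Σ(broken) = 2×D + 8×419 + 1×602 + 1×425 = 4379 + 2D
Σ(formed) = 3×D + 10×419 = 4190 + 3D
ΔH = Σ(broken) − Σ(formed) = (4379 + 2D) − (4190 + 3D) = +189 − D
Setting this equal to −170 kJ gives D = 359 kJ/mol.

D(C-C) ≈ 359 kJ/mol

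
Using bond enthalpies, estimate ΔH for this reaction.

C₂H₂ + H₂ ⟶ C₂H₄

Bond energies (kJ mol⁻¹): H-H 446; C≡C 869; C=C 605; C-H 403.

ΔH ≈ −96 kJ

Bonds broken (reactants):
  C≡C: 1 × 869 = 869
  C-H: 2 × 403 = 806
  H-H: 1 × 446 = 446
  Σ(broken) = 2121 kJ
Bonds formed (products):
  C-H: 4 × 403 = 1612
  C=C: 1 × 605 = 605
  Σ(formed) = 2217 kJ
ΔH = Σ(broken) − Σ(formed) = 2121 − 2217 = −96 kJ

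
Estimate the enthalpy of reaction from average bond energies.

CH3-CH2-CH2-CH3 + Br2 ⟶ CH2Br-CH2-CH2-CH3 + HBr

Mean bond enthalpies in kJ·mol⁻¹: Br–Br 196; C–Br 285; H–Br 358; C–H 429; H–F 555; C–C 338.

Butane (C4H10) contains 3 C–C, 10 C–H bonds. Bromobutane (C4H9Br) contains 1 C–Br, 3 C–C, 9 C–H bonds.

Bonds broken (reactants):
  Br–Br: 1 × 196 = 196
  C–C: 3 × 338 = 1014
  C–H: 10 × 429 = 4290
  Σ(broken) = 5500 kJ
Bonds formed (products):
  C–Br: 1 × 285 = 285
  C–C: 3 × 338 = 1014
  C–H: 9 × 429 = 3861
  H–Br: 1 × 358 = 358
  Σ(formed) = 5518 kJ
ΔH = Σ(broken) − Σ(formed) = 5500 − 5518 = −18 kJ

ΔH ≈ −18 kJ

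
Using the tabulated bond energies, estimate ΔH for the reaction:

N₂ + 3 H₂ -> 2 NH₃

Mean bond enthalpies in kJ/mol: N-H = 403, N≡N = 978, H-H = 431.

ΔH ≈ −147 kJ

Bonds broken (reactants):
  H-H: 3 × 431 = 1293
  N≡N: 1 × 978 = 978
  Σ(broken) = 2271 kJ
Bonds formed (products):
  N-H: 6 × 403 = 2418
  Σ(formed) = 2418 kJ
ΔH = Σ(broken) − Σ(formed) = 2271 − 2418 = −147 kJ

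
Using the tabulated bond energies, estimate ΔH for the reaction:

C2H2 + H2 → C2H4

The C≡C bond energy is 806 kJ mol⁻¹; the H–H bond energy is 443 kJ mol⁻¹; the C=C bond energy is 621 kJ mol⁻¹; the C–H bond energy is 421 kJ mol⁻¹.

ΔH ≈ −214 kJ

Bonds broken (reactants):
  C≡C: 1 × 806 = 806
  C–H: 2 × 421 = 842
  H–H: 1 × 443 = 443
  Σ(broken) = 2091 kJ
Bonds formed (products):
  C–H: 4 × 421 = 1684
  C=C: 1 × 621 = 621
  Σ(formed) = 2305 kJ
ΔH = Σ(broken) − Σ(formed) = 2091 − 2305 = −214 kJ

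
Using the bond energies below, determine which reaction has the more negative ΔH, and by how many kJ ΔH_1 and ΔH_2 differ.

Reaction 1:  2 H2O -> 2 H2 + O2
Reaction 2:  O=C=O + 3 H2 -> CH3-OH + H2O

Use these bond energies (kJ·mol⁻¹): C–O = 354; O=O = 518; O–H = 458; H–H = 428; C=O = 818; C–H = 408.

Reaction 2, by 490 kJ

Reaction 1:
  Bonds broken (reactants):
    O–H: 4 × 458 = 1832
    Σ(broken) = 1832 kJ
  Bonds formed (products):
    H–H: 2 × 428 = 856
    O=O: 1 × 518 = 518
    Σ(formed) = 1374 kJ
  ΔH_1 = 1832 − 1374 = +458 kJ
Reaction 2:
  Bonds broken (reactants):
    C=O: 2 × 818 = 1636
    H–H: 3 × 428 = 1284
    Σ(broken) = 2920 kJ
  Bonds formed (products):
    C–H: 3 × 408 = 1224
    C–O: 1 × 354 = 354
    O–H: 3 × 458 = 1374
    Σ(formed) = 2952 kJ
  ΔH_2 = 2920 − 2952 = −32 kJ
ΔH_1 − ΔH_2 = +490 kJ, so reaction 2 has the more negative ΔH; |ΔH_1 − ΔH_2| = 490 kJ.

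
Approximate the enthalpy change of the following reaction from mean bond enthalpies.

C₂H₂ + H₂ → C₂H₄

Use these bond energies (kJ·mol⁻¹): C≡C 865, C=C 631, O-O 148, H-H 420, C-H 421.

ΔH ≈ −188 kJ

Bonds broken (reactants):
  C≡C: 1 × 865 = 865
  C-H: 2 × 421 = 842
  H-H: 1 × 420 = 420
  Σ(broken) = 2127 kJ
Bonds formed (products):
  C-H: 4 × 421 = 1684
  C=C: 1 × 631 = 631
  Σ(formed) = 2315 kJ
ΔH = Σ(broken) − Σ(formed) = 2127 − 2315 = −188 kJ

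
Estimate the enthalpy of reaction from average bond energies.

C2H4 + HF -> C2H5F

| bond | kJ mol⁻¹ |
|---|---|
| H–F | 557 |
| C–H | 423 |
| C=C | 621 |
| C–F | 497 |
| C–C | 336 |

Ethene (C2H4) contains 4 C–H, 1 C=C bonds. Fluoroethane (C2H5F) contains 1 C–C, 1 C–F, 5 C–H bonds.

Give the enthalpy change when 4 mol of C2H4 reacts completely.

ΔH = −312 kJ

Bonds broken (reactants):
  C–H: 4 × 423 = 1692
  C=C: 1 × 621 = 621
  H–F: 1 × 557 = 557
  Σ(broken) = 2870 kJ
Bonds formed (products):
  C–C: 1 × 336 = 336
  C–F: 1 × 497 = 497
  C–H: 5 × 423 = 2115
  Σ(formed) = 2948 kJ
ΔH = Σ(broken) − Σ(formed) = 2870 − 2948 = −78 kJ
For 4× the reaction as written: 4 × (−78) = −312 kJ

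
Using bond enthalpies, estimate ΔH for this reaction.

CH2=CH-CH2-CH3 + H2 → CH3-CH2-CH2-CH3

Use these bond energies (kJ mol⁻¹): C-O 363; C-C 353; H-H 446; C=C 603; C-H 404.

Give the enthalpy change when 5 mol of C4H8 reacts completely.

ΔH = −560 kJ

Bonds broken (reactants):
  C-C: 2 × 353 = 706
  C-H: 8 × 404 = 3232
  C=C: 1 × 603 = 603
  H-H: 1 × 446 = 446
  Σ(broken) = 4987 kJ
Bonds formed (products):
  C-C: 3 × 353 = 1059
  C-H: 10 × 404 = 4040
  Σ(formed) = 5099 kJ
ΔH = Σ(broken) − Σ(formed) = 4987 − 5099 = −112 kJ
For 5× the reaction as written: 5 × (−112) = −560 kJ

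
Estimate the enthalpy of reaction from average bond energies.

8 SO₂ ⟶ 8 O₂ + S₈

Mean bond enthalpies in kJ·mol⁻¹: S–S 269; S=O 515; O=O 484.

ΔH ≈ +2216 kJ

Bonds broken (reactants):
  S=O: 16 × 515 = 8240
  Σ(broken) = 8240 kJ
Bonds formed (products):
  O=O: 8 × 484 = 3872
  S–S: 8 × 269 = 2152
  Σ(formed) = 6024 kJ
ΔH = Σ(broken) − Σ(formed) = 8240 − 6024 = +2216 kJ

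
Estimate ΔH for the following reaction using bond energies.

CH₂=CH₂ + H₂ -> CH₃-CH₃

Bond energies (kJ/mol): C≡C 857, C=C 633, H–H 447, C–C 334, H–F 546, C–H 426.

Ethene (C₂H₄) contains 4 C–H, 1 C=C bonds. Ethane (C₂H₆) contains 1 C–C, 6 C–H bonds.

ΔH ≈ −106 kJ

Bonds broken (reactants):
  C–H: 4 × 426 = 1704
  C=C: 1 × 633 = 633
  H–H: 1 × 447 = 447
  Σ(broken) = 2784 kJ
Bonds formed (products):
  C–C: 1 × 334 = 334
  C–H: 6 × 426 = 2556
  Σ(formed) = 2890 kJ
ΔH = Σ(broken) − Σ(formed) = 2784 − 2890 = −106 kJ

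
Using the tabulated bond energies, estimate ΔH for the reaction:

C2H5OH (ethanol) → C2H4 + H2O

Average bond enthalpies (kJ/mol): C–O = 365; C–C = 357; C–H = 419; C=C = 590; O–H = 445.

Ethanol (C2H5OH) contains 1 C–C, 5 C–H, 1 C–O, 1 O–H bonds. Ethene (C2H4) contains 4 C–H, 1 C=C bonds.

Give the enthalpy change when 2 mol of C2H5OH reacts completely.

Bonds broken (reactants):
  C–C: 1 × 357 = 357
  C–H: 5 × 419 = 2095
  C–O: 1 × 365 = 365
  O–H: 1 × 445 = 445
  Σ(broken) = 3262 kJ
Bonds formed (products):
  C–H: 4 × 419 = 1676
  C=C: 1 × 590 = 590
  O–H: 2 × 445 = 890
  Σ(formed) = 3156 kJ
ΔH = Σ(broken) − Σ(formed) = 3262 − 3156 = +106 kJ
For 2× the reaction as written: 2 × (+106) = +212 kJ

ΔH = +212 kJ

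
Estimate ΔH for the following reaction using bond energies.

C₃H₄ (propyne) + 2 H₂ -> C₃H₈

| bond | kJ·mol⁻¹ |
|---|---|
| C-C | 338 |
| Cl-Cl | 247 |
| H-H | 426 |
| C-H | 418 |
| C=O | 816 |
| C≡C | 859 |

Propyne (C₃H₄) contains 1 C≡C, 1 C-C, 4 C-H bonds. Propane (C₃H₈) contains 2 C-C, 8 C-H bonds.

ΔH ≈ −299 kJ

Bonds broken (reactants):
  C≡C: 1 × 859 = 859
  C-C: 1 × 338 = 338
  C-H: 4 × 418 = 1672
  H-H: 2 × 426 = 852
  Σ(broken) = 3721 kJ
Bonds formed (products):
  C-C: 2 × 338 = 676
  C-H: 8 × 418 = 3344
  Σ(formed) = 4020 kJ
ΔH = Σ(broken) − Σ(formed) = 3721 − 4020 = −299 kJ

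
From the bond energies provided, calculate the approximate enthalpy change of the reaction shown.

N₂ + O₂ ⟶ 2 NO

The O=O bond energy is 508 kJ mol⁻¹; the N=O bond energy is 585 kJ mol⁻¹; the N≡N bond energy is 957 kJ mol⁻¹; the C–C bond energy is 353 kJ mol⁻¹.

ΔH ≈ +295 kJ

Bonds broken (reactants):
  N≡N: 1 × 957 = 957
  O=O: 1 × 508 = 508
  Σ(broken) = 1465 kJ
Bonds formed (products):
  N=O: 2 × 585 = 1170
  Σ(formed) = 1170 kJ
ΔH = Σ(broken) − Σ(formed) = 1465 − 1170 = +295 kJ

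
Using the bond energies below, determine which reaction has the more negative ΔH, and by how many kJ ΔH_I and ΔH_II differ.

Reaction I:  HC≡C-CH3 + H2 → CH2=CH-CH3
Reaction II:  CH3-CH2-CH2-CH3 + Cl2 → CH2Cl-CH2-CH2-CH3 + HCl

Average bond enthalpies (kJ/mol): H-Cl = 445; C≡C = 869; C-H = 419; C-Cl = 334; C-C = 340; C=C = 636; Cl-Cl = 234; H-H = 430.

Reaction I:
  Bonds broken (reactants):
    C≡C: 1 × 869 = 869
    C-C: 1 × 340 = 340
    C-H: 4 × 419 = 1676
    H-H: 1 × 430 = 430
    Σ(broken) = 3315 kJ
  Bonds formed (products):
    C-C: 1 × 340 = 340
    C-H: 6 × 419 = 2514
    C=C: 1 × 636 = 636
    Σ(formed) = 3490 kJ
  ΔH_I = 3315 − 3490 = −175 kJ
Reaction II:
  Bonds broken (reactants):
    C-C: 3 × 340 = 1020
    C-H: 10 × 419 = 4190
    Cl-Cl: 1 × 234 = 234
    Σ(broken) = 5444 kJ
  Bonds formed (products):
    C-C: 3 × 340 = 1020
    C-Cl: 1 × 334 = 334
    C-H: 9 × 419 = 3771
    H-Cl: 1 × 445 = 445
    Σ(formed) = 5570 kJ
  ΔH_II = 5444 − 5570 = −126 kJ
ΔH_I − ΔH_II = −49 kJ, so reaction I has the more negative ΔH; |ΔH_I − ΔH_II| = 49 kJ.

Reaction I, by 49 kJ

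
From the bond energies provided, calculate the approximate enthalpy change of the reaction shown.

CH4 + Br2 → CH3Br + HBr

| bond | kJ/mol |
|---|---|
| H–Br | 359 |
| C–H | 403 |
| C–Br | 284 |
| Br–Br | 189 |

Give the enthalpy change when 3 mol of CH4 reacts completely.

ΔH = −153 kJ

Bonds broken (reactants):
  Br–Br: 1 × 189 = 189
  C–H: 4 × 403 = 1612
  Σ(broken) = 1801 kJ
Bonds formed (products):
  C–Br: 1 × 284 = 284
  C–H: 3 × 403 = 1209
  H–Br: 1 × 359 = 359
  Σ(formed) = 1852 kJ
ΔH = Σ(broken) − Σ(formed) = 1801 − 1852 = −51 kJ
For 3× the reaction as written: 3 × (−51) = −153 kJ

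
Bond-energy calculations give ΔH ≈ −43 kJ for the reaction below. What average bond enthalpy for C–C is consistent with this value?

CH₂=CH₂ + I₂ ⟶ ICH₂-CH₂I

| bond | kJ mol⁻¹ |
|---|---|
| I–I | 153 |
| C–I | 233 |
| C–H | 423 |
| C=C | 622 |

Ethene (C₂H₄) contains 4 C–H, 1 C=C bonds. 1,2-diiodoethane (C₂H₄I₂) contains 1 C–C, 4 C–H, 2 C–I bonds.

Let D be the C–C bond energy.
Σ(broken) = 4×423 + 1×622 + 1×153 = 2467
Σ(formed) = 1×D + 4×423 + 2×233 = 2158 + D
ΔH = Σ(broken) − Σ(formed) = (2467) − (2158 + D) = +309 − D
Setting this equal to −43 kJ gives D = 352 kJ/mol.

D(C–C) ≈ 352 kJ/mol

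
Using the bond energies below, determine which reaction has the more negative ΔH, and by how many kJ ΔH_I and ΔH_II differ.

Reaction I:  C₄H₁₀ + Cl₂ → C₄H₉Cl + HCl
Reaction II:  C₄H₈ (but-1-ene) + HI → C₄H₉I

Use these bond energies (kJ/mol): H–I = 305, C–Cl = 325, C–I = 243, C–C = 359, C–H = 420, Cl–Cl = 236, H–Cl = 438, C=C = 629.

Reaction I, by 19 kJ

Reaction I:
  Bonds broken (reactants):
    C–C: 3 × 359 = 1077
    C–H: 10 × 420 = 4200
    Cl–Cl: 1 × 236 = 236
    Σ(broken) = 5513 kJ
  Bonds formed (products):
    C–C: 3 × 359 = 1077
    C–Cl: 1 × 325 = 325
    C–H: 9 × 420 = 3780
    H–Cl: 1 × 438 = 438
    Σ(formed) = 5620 kJ
  ΔH_I = 5513 − 5620 = −107 kJ
Reaction II:
  Bonds broken (reactants):
    C–C: 2 × 359 = 718
    C–H: 8 × 420 = 3360
    C=C: 1 × 629 = 629
    H–I: 1 × 305 = 305
    Σ(broken) = 5012 kJ
  Bonds formed (products):
    C–C: 3 × 359 = 1077
    C–H: 9 × 420 = 3780
    C–I: 1 × 243 = 243
    Σ(formed) = 5100 kJ
  ΔH_II = 5012 − 5100 = −88 kJ
ΔH_I − ΔH_II = −19 kJ, so reaction I has the more negative ΔH; |ΔH_I − ΔH_II| = 19 kJ.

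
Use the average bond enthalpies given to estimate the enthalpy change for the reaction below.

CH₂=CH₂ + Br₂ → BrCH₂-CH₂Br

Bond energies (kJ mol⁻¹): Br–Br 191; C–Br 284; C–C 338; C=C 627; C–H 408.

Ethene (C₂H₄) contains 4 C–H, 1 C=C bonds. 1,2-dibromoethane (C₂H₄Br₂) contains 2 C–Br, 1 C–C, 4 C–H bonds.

ΔH ≈ −88 kJ

Bonds broken (reactants):
  Br–Br: 1 × 191 = 191
  C–H: 4 × 408 = 1632
  C=C: 1 × 627 = 627
  Σ(broken) = 2450 kJ
Bonds formed (products):
  C–Br: 2 × 284 = 568
  C–C: 1 × 338 = 338
  C–H: 4 × 408 = 1632
  Σ(formed) = 2538 kJ
ΔH = Σ(broken) − Σ(formed) = 2450 − 2538 = −88 kJ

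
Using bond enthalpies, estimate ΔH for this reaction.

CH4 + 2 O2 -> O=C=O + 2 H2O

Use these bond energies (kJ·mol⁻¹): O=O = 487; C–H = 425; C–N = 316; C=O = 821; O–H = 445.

ΔH ≈ −748 kJ

Bonds broken (reactants):
  C–H: 4 × 425 = 1700
  O=O: 2 × 487 = 974
  Σ(broken) = 2674 kJ
Bonds formed (products):
  C=O: 2 × 821 = 1642
  O–H: 4 × 445 = 1780
  Σ(formed) = 3422 kJ
ΔH = Σ(broken) − Σ(formed) = 2674 − 3422 = −748 kJ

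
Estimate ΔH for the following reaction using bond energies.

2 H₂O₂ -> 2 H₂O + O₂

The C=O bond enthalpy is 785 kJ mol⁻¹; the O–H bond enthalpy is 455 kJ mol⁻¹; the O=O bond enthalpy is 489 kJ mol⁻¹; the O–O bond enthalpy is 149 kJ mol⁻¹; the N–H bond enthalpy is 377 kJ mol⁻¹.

ΔH ≈ −191 kJ

Bonds broken (reactants):
  O–H: 4 × 455 = 1820
  O–O: 2 × 149 = 298
  Σ(broken) = 2118 kJ
Bonds formed (products):
  O–H: 4 × 455 = 1820
  O=O: 1 × 489 = 489
  Σ(formed) = 2309 kJ
ΔH = Σ(broken) − Σ(formed) = 2118 − 2309 = −191 kJ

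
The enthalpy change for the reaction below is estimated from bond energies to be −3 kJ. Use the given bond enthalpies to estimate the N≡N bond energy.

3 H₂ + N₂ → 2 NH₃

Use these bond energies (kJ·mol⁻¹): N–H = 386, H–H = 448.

D(N≡N) ≈ 969 kJ/mol

Let D be the N≡N bond energy.
Σ(broken) = 3×448 + 1×D = 1344 + D
Σ(formed) = 6×386 = 2316
ΔH = Σ(broken) − Σ(formed) = (1344 + D) − (2316) = −972 + D
Setting this equal to −3 kJ gives D = 969 kJ/mol.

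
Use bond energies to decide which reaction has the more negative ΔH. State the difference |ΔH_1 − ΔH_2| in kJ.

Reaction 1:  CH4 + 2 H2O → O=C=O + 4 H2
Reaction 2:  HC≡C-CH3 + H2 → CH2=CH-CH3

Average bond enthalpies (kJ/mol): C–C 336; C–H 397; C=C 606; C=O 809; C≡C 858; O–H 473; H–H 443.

Reaction 2, by 189 kJ

Reaction 1:
  Bonds broken (reactants):
    C–H: 4 × 397 = 1588
    O–H: 4 × 473 = 1892
    Σ(broken) = 3480 kJ
  Bonds formed (products):
    C=O: 2 × 809 = 1618
    H–H: 4 × 443 = 1772
    Σ(formed) = 3390 kJ
  ΔH_1 = 3480 − 3390 = +90 kJ
Reaction 2:
  Bonds broken (reactants):
    C≡C: 1 × 858 = 858
    C–C: 1 × 336 = 336
    C–H: 4 × 397 = 1588
    H–H: 1 × 443 = 443
    Σ(broken) = 3225 kJ
  Bonds formed (products):
    C–C: 1 × 336 = 336
    C–H: 6 × 397 = 2382
    C=C: 1 × 606 = 606
    Σ(formed) = 3324 kJ
  ΔH_2 = 3225 − 3324 = −99 kJ
ΔH_1 − ΔH_2 = +189 kJ, so reaction 2 has the more negative ΔH; |ΔH_1 − ΔH_2| = 189 kJ.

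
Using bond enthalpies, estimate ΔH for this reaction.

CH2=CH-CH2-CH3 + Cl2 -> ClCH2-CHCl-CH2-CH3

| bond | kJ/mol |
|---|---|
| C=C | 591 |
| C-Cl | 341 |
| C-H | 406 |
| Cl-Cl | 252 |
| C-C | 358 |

Bonds broken (reactants):
  C-C: 2 × 358 = 716
  C-H: 8 × 406 = 3248
  C=C: 1 × 591 = 591
  Cl-Cl: 1 × 252 = 252
  Σ(broken) = 4807 kJ
Bonds formed (products):
  C-C: 3 × 358 = 1074
  C-Cl: 2 × 341 = 682
  C-H: 8 × 406 = 3248
  Σ(formed) = 5004 kJ
ΔH = Σ(broken) − Σ(formed) = 4807 − 5004 = −197 kJ

ΔH ≈ −197 kJ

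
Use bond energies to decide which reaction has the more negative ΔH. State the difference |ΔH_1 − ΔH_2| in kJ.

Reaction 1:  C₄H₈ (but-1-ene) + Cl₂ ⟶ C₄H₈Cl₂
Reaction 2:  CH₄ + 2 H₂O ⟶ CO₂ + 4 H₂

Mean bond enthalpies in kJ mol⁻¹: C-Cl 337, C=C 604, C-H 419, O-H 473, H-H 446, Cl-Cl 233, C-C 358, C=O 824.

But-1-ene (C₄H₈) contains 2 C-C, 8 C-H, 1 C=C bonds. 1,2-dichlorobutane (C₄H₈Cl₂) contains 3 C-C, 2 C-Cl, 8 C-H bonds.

Reaction 1:
  Bonds broken (reactants):
    C-C: 2 × 358 = 716
    C-H: 8 × 419 = 3352
    C=C: 1 × 604 = 604
    Cl-Cl: 1 × 233 = 233
    Σ(broken) = 4905 kJ
  Bonds formed (products):
    C-C: 3 × 358 = 1074
    C-Cl: 2 × 337 = 674
    C-H: 8 × 419 = 3352
    Σ(formed) = 5100 kJ
  ΔH_1 = 4905 − 5100 = −195 kJ
Reaction 2:
  Bonds broken (reactants):
    C-H: 4 × 419 = 1676
    O-H: 4 × 473 = 1892
    Σ(broken) = 3568 kJ
  Bonds formed (products):
    C=O: 2 × 824 = 1648
    H-H: 4 × 446 = 1784
    Σ(formed) = 3432 kJ
  ΔH_2 = 3568 − 3432 = +136 kJ
ΔH_1 − ΔH_2 = −331 kJ, so reaction 1 has the more negative ΔH; |ΔH_1 − ΔH_2| = 331 kJ.

Reaction 1, by 331 kJ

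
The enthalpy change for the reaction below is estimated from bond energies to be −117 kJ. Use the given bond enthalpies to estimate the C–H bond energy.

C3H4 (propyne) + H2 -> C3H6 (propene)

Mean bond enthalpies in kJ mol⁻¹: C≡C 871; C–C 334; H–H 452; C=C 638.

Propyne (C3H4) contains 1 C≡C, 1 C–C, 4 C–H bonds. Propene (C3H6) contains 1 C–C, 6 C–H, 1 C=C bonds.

Let D be the C–H bond energy.
Σ(broken) = 1×871 + 1×334 + 4×D + 1×452 = 1657 + 4D
Σ(formed) = 1×334 + 6×D + 1×638 = 972 + 6D
ΔH = Σ(broken) − Σ(formed) = (1657 + 4D) − (972 + 6D) = +685 − 2D
Setting this equal to −117 kJ gives 2D = 802, so D = 401 kJ/mol.

D(C–H) ≈ 401 kJ/mol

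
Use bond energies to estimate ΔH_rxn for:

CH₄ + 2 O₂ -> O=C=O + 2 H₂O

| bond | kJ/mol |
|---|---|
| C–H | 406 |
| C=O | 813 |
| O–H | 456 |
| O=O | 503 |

ΔH ≈ −820 kJ

Bonds broken (reactants):
  C–H: 4 × 406 = 1624
  O=O: 2 × 503 = 1006
  Σ(broken) = 2630 kJ
Bonds formed (products):
  C=O: 2 × 813 = 1626
  O–H: 4 × 456 = 1824
  Σ(formed) = 3450 kJ
ΔH = Σ(broken) − Σ(formed) = 2630 − 3450 = −820 kJ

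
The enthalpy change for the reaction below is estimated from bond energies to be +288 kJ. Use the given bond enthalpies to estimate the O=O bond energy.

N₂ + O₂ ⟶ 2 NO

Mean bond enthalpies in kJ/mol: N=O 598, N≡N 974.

D(O=O) ≈ 510 kJ/mol

Let D be the O=O bond energy.
Σ(broken) = 1×974 + 1×D = 974 + D
Σ(formed) = 2×598 = 1196
ΔH = Σ(broken) − Σ(formed) = (974 + D) − (1196) = −222 + D
Setting this equal to +288 kJ gives D = 510 kJ/mol.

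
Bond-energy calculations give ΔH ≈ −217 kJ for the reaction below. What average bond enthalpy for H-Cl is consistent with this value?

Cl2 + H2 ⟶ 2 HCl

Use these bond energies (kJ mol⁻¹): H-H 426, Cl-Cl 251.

D(H-Cl) ≈ 447 kJ/mol

Let D be the H-Cl bond energy.
Σ(broken) = 1×251 + 1×426 = 677
Σ(formed) = 2×D = 2D
ΔH = Σ(broken) − Σ(formed) = (677) − (2D) = +677 − 2D
Setting this equal to −217 kJ gives 2D = 894, so D = 447 kJ/mol.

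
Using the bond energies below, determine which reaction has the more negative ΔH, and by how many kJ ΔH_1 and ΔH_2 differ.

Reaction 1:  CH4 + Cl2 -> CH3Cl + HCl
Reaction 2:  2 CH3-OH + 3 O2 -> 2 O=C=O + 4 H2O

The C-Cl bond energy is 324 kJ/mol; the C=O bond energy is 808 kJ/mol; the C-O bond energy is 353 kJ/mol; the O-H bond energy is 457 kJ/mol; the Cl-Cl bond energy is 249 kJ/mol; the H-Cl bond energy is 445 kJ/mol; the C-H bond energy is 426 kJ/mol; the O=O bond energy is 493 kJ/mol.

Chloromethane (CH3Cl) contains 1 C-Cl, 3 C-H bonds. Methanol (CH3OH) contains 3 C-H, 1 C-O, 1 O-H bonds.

Reaction 1:
  Bonds broken (reactants):
    C-H: 4 × 426 = 1704
    Cl-Cl: 1 × 249 = 249
    Σ(broken) = 1953 kJ
  Bonds formed (products):
    C-Cl: 1 × 324 = 324
    C-H: 3 × 426 = 1278
    H-Cl: 1 × 445 = 445
    Σ(formed) = 2047 kJ
  ΔH_1 = 1953 − 2047 = −94 kJ
Reaction 2:
  Bonds broken (reactants):
    C-H: 6 × 426 = 2556
    C-O: 2 × 353 = 706
    O-H: 2 × 457 = 914
    O=O: 3 × 493 = 1479
    Σ(broken) = 5655 kJ
  Bonds formed (products):
    C=O: 4 × 808 = 3232
    O-H: 8 × 457 = 3656
    Σ(formed) = 6888 kJ
  ΔH_2 = 5655 − 6888 = −1233 kJ
ΔH_1 − ΔH_2 = +1139 kJ, so reaction 2 has the more negative ΔH; |ΔH_1 − ΔH_2| = 1139 kJ.

Reaction 2, by 1139 kJ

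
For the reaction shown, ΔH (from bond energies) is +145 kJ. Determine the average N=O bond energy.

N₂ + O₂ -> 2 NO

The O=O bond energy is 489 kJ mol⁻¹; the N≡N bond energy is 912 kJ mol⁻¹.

Let D be the N=O bond energy.
Σ(broken) = 1×912 + 1×489 = 1401
Σ(formed) = 2×D = 2D
ΔH = Σ(broken) − Σ(formed) = (1401) − (2D) = +1401 − 2D
Setting this equal to +145 kJ gives 2D = 1256, so D = 628 kJ/mol.

D(N=O) ≈ 628 kJ/mol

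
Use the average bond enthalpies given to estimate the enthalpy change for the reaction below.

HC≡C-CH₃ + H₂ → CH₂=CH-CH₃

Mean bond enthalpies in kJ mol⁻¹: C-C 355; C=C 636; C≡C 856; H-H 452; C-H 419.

Bonds broken (reactants):
  C≡C: 1 × 856 = 856
  C-C: 1 × 355 = 355
  C-H: 4 × 419 = 1676
  H-H: 1 × 452 = 452
  Σ(broken) = 3339 kJ
Bonds formed (products):
  C-C: 1 × 355 = 355
  C-H: 6 × 419 = 2514
  C=C: 1 × 636 = 636
  Σ(formed) = 3505 kJ
ΔH = Σ(broken) − Σ(formed) = 3339 − 3505 = −166 kJ

ΔH ≈ −166 kJ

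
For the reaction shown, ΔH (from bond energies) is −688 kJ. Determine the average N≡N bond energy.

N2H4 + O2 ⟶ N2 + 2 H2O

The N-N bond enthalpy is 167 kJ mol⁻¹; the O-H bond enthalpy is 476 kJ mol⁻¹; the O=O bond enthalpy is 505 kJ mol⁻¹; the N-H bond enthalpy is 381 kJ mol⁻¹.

Let D be the N≡N bond energy.
Σ(broken) = 4×381 + 1×167 + 1×505 = 2196
Σ(formed) = 1×D + 4×476 = 1904 + D
ΔH = Σ(broken) − Σ(formed) = (2196) − (1904 + D) = +292 − D
Setting this equal to −688 kJ gives D = 980 kJ/mol.

D(N≡N) ≈ 980 kJ/mol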